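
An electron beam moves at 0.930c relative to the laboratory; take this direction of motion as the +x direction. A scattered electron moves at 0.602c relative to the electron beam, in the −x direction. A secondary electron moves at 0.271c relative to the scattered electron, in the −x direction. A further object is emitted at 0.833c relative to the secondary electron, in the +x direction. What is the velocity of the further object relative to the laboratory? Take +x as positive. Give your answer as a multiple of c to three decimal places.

Apply u = (u' + v)/(1 + u'v/c²) successively, working outward toward the laboratory.
Start: velocity of the electron beam relative to the laboratory = 0.9300c.
Compose with the scattered electron (u' = -0.602 in the electron beam frame): u_1 = (-0.602 + 0.930) / (1 + (-0.602)·0.930) = 0.3280/0.4401 = 0.7452.
Compose with the secondary electron (u' = -0.271 in the scattered electron frame): u_2 = (-0.271 + 0.745) / (1 + (-0.271)·0.745) = 0.4742/0.7980 = 0.5942.
Compose with the further object (u' = 0.833 in the secondary electron frame): u_3 = (0.833 + 0.594) / (1 + 0.833·0.594) = 1.4272/1.4950 = 0.9547.

+0.955c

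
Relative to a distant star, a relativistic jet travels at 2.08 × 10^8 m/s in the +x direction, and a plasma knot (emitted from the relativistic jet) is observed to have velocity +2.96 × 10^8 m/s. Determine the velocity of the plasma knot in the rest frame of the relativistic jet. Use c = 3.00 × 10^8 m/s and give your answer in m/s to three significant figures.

+2.79 × 10^8 m/s

v = 0.693c, u = 0.987c.
Invert the composition law: u' = (u − v)/(1 − uv/c²).
u' = (0.987 − 0.693) / (1 − (0.987)(0.693)) = 0.2933/0.3159 = 0.9285.
u' = 0.9285 × 3.00 × 10^8 m/s.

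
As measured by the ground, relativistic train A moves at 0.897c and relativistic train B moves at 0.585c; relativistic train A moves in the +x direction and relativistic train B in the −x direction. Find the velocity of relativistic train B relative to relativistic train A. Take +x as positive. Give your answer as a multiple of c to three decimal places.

-0.972c

β_A = 0.897, β_B = -0.585.
Transform to A's frame with the inverse velocity-addition law: u' = (u − v)/(1 − uv/c²), taking u = β_B and v = β_A.
u' = (-0.585 − 0.897) / (1 − (0.897)(-0.585)) = -1.4820/1.5247 = -0.9720.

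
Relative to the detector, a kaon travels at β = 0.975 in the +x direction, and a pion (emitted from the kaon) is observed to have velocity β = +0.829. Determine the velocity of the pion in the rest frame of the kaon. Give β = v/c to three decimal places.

Invert the composition law: u' = (u − v)/(1 − uv/c²).
u' = (0.829 − 0.975) / (1 − (0.829)(0.975)) = -0.1460/0.1917 = -0.7615.

β = -0.762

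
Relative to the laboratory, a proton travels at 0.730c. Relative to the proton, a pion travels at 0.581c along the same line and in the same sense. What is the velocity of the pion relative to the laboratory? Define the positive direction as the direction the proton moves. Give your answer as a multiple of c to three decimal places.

0.921c

With v = 0.730 and u' = 0.581 (in units of c),
u = (u' + v)/(1 + u'v/c²):
u = (0.581 + 0.730) / (1 + 0.581·0.730) = 1.3110/1.4241 = 0.9206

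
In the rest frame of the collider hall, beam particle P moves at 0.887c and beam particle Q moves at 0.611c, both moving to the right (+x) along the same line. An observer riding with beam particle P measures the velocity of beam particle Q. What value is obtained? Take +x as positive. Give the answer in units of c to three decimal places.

β_A = 0.887, β_B = 0.611.
Transform to A's frame with the inverse velocity-addition law: u' = (u − v)/(1 − uv/c²), taking u = β_B and v = β_A.
u' = (0.611 − 0.887) / (1 − (0.887)(0.611)) = -0.2760/0.4580 = -0.6026.

-0.603c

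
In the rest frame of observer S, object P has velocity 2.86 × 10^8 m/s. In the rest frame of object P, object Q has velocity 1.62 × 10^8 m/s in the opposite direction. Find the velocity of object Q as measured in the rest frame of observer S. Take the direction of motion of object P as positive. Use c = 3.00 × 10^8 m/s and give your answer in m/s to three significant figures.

+2.56 × 10^8 m/s

In units of c (dividing by 3.00 × 10^8 m/s): v = 0.953, u' = -0.540.
u = (u' + v)/(1 + u'v/c²):
u = (-0.540 + 0.953) / (1 + (-0.540)·0.953) = 0.4133/0.4852 = 0.8519
Converting back: u = 0.8519 × 3.00 × 10^8 m/s.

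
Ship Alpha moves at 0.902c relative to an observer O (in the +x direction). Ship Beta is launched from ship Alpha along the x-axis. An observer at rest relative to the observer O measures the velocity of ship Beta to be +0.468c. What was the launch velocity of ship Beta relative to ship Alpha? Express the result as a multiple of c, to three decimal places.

-0.751c

Invert the composition law: u' = (u − v)/(1 − uv/c²).
u' = (0.468 − 0.902) / (1 − (0.468)(0.902)) = -0.4340/0.5779 = -0.7510.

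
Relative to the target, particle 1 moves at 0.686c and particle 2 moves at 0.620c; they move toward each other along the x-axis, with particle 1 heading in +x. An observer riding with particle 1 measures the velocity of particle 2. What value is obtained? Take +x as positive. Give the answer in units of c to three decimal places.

-0.916c

β_A = 0.686, β_B = -0.620.
Transform to A's frame with the inverse velocity-addition law: u' = (u − v)/(1 − uv/c²), taking u = β_B and v = β_A.
u' = (-0.620 − 0.686) / (1 − (0.686)(-0.620)) = -1.3060/1.4253 = -0.9163.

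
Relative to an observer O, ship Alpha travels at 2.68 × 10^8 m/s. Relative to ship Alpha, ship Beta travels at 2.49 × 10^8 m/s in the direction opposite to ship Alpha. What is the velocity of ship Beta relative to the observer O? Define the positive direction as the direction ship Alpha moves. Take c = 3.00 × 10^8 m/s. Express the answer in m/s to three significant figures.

In units of c (dividing by 3.00 × 10^8 m/s): v = 0.893, u' = -0.830.
u = (u' + v)/(1 + u'v/c²):
u = (-0.830 + 0.893) / (1 + (-0.830)·0.893) = 0.0633/0.2585 = 0.2450
Converting back: u = 0.2450 × 3.00 × 10^8 m/s.

+7.35 × 10^7 m/s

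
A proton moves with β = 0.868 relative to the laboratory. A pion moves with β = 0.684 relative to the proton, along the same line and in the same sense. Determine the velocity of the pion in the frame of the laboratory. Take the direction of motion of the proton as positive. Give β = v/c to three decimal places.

β = 0.974

With v = 0.868 and u' = 0.684 (in units of c),
u = (u' + v)/(1 + u'v/c²):
u = (0.684 + 0.868) / (1 + 0.684·0.868) = 1.5520/1.5937 = 0.9738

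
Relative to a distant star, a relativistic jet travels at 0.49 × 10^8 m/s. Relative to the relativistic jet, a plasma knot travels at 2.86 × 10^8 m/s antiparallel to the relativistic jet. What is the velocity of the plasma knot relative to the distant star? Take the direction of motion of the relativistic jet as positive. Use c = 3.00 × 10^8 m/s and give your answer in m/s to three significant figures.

In units of c (dividing by 3.00 × 10^8 m/s): v = 0.163, u' = -0.953.
u = (u' + v)/(1 + u'v/c²):
u = (-0.953 + 0.163) / (1 + (-0.953)·0.163) = -0.7900/0.8443 = -0.9357
Converting back: u = -0.9357 × 3.00 × 10^8 m/s.

-2.81 × 10^8 m/s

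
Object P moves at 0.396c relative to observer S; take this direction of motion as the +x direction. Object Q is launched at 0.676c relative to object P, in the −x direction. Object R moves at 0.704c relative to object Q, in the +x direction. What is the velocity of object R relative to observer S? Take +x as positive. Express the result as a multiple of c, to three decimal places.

+0.440c

Apply u = (u' + v)/(1 + u'v/c²) successively, working outward toward observer S.
Start: velocity of object P relative to observer S = 0.3960c.
Compose with object Q (u' = -0.676 in object P frame): u_1 = (-0.676 + 0.396) / (1 + (-0.676)·0.396) = -0.2800/0.7323 = -0.3824.
Compose with object R (u' = 0.704 in object Q frame): u_2 = (0.704 + (-0.382)) / (1 + 0.704·(-0.382)) = 0.3216/0.7308 = 0.4401.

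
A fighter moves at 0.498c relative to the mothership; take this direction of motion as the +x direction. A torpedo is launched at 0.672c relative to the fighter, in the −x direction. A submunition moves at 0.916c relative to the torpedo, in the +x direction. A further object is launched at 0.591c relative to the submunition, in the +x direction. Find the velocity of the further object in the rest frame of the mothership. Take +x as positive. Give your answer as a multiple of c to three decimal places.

Apply u = (u' + v)/(1 + u'v/c²) successively, working outward toward the mothership.
Start: velocity of the fighter relative to the mothership = 0.4980c.
Compose with the torpedo (u' = -0.672 in the fighter frame): u_1 = (-0.672 + 0.498) / (1 + (-0.672)·0.498) = -0.1740/0.6653 = -0.2615.
Compose with the submunition (u' = 0.916 in the torpedo frame): u_2 = (0.916 + (-0.262)) / (1 + 0.916·(-0.262)) = 0.6545/0.7604 = 0.8607.
Compose with the further object (u' = 0.591 in the submunition frame): u_3 = (0.591 + 0.861) / (1 + 0.591·0.861) = 1.4517/1.5086 = 0.9622.

+0.962c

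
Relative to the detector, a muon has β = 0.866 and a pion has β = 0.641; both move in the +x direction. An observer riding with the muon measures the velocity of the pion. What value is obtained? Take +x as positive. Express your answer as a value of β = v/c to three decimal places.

β_A = 0.866, β_B = 0.641.
Transform to A's frame with the inverse velocity-addition law: u' = (u − v)/(1 − uv/c²), taking u = β_B and v = β_A.
u' = (0.641 − 0.866) / (1 − (0.866)(0.641)) = -0.2250/0.4449 = -0.5057.

β = -0.506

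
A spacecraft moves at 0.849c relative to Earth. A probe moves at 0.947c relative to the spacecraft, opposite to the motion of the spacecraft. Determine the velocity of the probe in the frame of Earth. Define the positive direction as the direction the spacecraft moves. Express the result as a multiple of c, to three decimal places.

-0.500c

With v = 0.849 and u' = -0.947 (in units of c),
u = (u' + v)/(1 + u'v/c²):
u = (-0.947 + 0.849) / (1 + (-0.947)·0.849) = -0.0980/0.1960 = -0.5000
(Galilean addition would give -0.098c.)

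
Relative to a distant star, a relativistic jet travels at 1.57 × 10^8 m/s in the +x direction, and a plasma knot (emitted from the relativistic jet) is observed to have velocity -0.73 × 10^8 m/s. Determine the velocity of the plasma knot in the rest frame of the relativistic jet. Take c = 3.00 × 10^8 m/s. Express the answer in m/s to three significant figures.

-2.04 × 10^8 m/s

v = 0.523c, u = -0.243c.
Invert the composition law: u' = (u − v)/(1 − uv/c²).
u' = (-0.243 − 0.523) / (1 − (-0.243)(0.523)) = -0.7667/1.1273 = -0.6801.
u' = -0.6801 × 3.00 × 10^8 m/s.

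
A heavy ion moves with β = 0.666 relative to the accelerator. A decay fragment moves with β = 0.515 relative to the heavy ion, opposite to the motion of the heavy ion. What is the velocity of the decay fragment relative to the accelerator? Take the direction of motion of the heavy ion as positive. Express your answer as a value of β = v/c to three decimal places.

β = +0.230

With v = 0.666 and u' = -0.515 (in units of c),
u = (u' + v)/(1 + u'v/c²):
u = (-0.515 + 0.666) / (1 + (-0.515)·0.666) = 0.1510/0.6570 = 0.2298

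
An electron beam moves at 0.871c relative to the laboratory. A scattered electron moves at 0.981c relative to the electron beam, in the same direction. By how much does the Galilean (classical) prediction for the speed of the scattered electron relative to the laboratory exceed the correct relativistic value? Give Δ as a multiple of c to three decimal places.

Galilean: u_cl = 0.981 + 0.871 = 1.8520.
Relativistic: u_rel = (0.981 + 0.871) / (1 + 0.981·0.871) = 1.8520/1.8545 = 0.9987.
Δ = 1.8520 − 0.9987 = 0.8533.
(The classical prediction exceeds c; the relativistic result does not.)

Δ = 0.853c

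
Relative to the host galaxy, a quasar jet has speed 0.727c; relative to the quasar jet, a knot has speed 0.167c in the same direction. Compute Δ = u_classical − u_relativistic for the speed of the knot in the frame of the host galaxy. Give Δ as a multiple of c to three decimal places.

Galilean: u_cl = 0.167 + 0.727 = 0.8940.
Relativistic: u_rel = (0.167 + 0.727) / (1 + 0.167·0.727) = 0.8940/1.1214 = 0.7972.
Δ = 0.8940 − 0.7972 = 0.0968.

Δ = 0.097c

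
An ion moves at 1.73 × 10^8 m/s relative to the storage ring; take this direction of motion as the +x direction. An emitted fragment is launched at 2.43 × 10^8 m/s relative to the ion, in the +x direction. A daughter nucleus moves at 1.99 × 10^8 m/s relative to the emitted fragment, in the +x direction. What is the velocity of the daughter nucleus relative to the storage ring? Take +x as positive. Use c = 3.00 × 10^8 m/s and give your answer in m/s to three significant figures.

2.97 × 10^8 m/s

Apply u = (u' + v)/(1 + u'v/c²) successively, working outward toward the storage ring.
(Dividing each given speed by c = 3.00 × 10^8 m/s to work in units of c.)
Start: velocity of the ion relative to the storage ring = 0.5767c.
Compose with the emitted fragment (u' = 0.810 in the ion frame): u_1 = (0.810 + 0.577) / (1 + 0.810·0.577) = 1.3867/1.4671 = 0.9452.
Compose with the daughter nucleus (u' = 0.663 in the emitted fragment frame): u_2 = (0.663 + 0.945) / (1 + 0.663·0.945) = 1.6085/1.6270 = 0.9887.
So u = 0.9887 × 3.00 × 10^8 m/s.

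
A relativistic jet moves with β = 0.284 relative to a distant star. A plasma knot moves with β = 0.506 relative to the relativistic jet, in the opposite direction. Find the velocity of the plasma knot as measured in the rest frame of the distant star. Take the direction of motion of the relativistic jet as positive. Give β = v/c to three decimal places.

β = -0.259

With v = 0.284 and u' = -0.506 (in units of c),
u = (u' + v)/(1 + u'v/c²):
u = (-0.506 + 0.284) / (1 + (-0.506)·0.284) = -0.2220/0.8563 = -0.2593
(Galilean addition would give -0.222c.)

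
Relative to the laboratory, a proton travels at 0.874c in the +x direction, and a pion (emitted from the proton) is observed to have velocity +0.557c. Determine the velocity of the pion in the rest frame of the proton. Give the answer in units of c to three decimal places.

-0.618c

Invert the composition law: u' = (u − v)/(1 − uv/c²).
u' = (0.557 − 0.874) / (1 − (0.557)(0.874)) = -0.3170/0.5132 = -0.6177.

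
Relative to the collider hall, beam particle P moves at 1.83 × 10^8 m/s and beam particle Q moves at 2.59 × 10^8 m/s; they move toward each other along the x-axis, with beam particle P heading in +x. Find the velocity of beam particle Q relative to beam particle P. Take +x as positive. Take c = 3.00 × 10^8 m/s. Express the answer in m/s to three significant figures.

-2.90 × 10^8 m/s

β_A = 0.610, β_B = -0.863 (dividing each by c = 3.00 × 10^8 m/s).
Transform to A's frame with the inverse velocity-addition law: u' = (u − v)/(1 − uv/c²), taking u = β_B and v = β_A.
u' = (-0.863 − 0.610) / (1 − (0.610)(-0.863)) = -1.4733/1.5266 = -0.9651.
u' = -0.9651 × 3.00 × 10^8 m/s.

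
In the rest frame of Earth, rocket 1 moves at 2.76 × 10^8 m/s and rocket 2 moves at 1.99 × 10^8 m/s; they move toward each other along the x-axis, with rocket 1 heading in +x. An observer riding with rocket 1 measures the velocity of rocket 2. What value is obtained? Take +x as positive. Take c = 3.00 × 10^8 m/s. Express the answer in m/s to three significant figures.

-2.95 × 10^8 m/s

β_A = 0.920, β_B = -0.663 (dividing each by c = 3.00 × 10^8 m/s).
Transform to A's frame with the inverse velocity-addition law: u' = (u − v)/(1 − uv/c²), taking u = β_B and v = β_A.
u' = (-0.663 − 0.920) / (1 − (0.920)(-0.663)) = -1.5833/1.6103 = -0.9833.
u' = -0.9833 × 3.00 × 10^8 m/s.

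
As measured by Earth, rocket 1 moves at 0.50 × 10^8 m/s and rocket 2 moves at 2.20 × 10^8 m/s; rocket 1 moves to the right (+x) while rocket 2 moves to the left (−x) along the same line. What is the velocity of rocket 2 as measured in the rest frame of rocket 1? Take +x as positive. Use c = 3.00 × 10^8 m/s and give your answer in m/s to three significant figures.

-2.41 × 10^8 m/s

β_A = 0.167, β_B = -0.733 (dividing each by c = 3.00 × 10^8 m/s).
Transform to A's frame with the inverse velocity-addition law: u' = (u − v)/(1 − uv/c²), taking u = β_B and v = β_A.
u' = (-0.733 − 0.167) / (1 − (0.167)(-0.733)) = -0.9000/1.1222 = -0.8020.
u' = -0.8020 × 3.00 × 10^8 m/s.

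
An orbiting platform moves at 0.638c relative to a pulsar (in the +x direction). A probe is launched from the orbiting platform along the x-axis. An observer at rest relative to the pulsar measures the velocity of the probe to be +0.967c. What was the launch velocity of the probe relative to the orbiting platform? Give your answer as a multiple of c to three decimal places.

+0.859c

Invert the composition law: u' = (u − v)/(1 − uv/c²).
u' = (0.967 − 0.638) / (1 − (0.967)(0.638)) = 0.3290/0.3831 = 0.8589.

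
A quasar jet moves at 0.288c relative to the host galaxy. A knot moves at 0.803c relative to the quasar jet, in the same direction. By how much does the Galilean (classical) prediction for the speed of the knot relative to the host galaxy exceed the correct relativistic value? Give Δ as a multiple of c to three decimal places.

Galilean: u_cl = 0.803 + 0.288 = 1.0910.
Relativistic: u_rel = (0.803 + 0.288) / (1 + 0.803·0.288) = 1.0910/1.2313 = 0.8861.
Δ = 1.0910 − 0.8861 = 0.2049.
(The classical prediction exceeds c; the relativistic result does not.)

Δ = 0.205c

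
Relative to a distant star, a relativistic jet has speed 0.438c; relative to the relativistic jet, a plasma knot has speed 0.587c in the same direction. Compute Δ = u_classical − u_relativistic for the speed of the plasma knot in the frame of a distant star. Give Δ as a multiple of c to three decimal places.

Galilean: u_cl = 0.587 + 0.438 = 1.0250.
Relativistic: u_rel = (0.587 + 0.438) / (1 + 0.587·0.438) = 1.0250/1.2571 = 0.8154.
Δ = 1.0250 − 0.8154 = 0.2096.
(The classical prediction exceeds c; the relativistic result does not.)

Δ = 0.210c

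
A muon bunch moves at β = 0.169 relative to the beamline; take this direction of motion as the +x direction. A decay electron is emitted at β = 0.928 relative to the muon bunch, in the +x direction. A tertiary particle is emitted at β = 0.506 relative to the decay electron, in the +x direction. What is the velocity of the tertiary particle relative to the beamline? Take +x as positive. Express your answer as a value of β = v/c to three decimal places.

Apply u = (u' + v)/(1 + u'v/c²) successively, working outward toward the beamline.
Start: velocity of the muon bunch relative to the beamline = 0.1690c.
Compose with the decay electron (u' = 0.928 in the muon bunch frame): u_1 = (0.928 + 0.169) / (1 + 0.928·0.169) = 1.0970/1.1568 = 0.9483.
Compose with the tertiary particle (u' = 0.506 in the decay electron frame): u_2 = (0.506 + 0.948) / (1 + 0.506·0.948) = 1.4543/1.4798 = 0.9827.

β = 0.983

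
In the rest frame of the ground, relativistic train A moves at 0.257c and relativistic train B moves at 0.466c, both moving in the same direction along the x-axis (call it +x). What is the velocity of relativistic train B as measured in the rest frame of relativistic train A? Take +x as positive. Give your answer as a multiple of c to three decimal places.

+0.237c

β_A = 0.257, β_B = 0.466.
Transform to A's frame with the inverse velocity-addition law: u' = (u − v)/(1 − uv/c²), taking u = β_B and v = β_A.
u' = (0.466 − 0.257) / (1 − (0.257)(0.466)) = 0.2090/0.8802 = 0.2374.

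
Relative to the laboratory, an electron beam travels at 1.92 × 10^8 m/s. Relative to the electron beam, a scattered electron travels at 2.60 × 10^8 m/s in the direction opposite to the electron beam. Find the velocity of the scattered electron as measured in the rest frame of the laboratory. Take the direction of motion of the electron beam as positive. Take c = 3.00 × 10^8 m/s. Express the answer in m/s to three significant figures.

In units of c (dividing by 3.00 × 10^8 m/s): v = 0.640, u' = -0.867.
u = (u' + v)/(1 + u'v/c²):
u = (-0.867 + 0.640) / (1 + (-0.867)·0.640) = -0.2267/0.4453 = -0.5090
(Galilean addition would give -0.227c.)
Converting back: u = -0.5090 × 3.00 × 10^8 m/s.

-1.53 × 10^8 m/s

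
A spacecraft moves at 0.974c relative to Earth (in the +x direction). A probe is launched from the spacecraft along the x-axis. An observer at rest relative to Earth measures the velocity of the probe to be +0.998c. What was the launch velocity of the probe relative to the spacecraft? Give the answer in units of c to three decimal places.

+0.859c

Invert the composition law: u' = (u − v)/(1 − uv/c²).
u' = (0.998 − 0.974) / (1 − (0.998)(0.974)) = 0.0240/0.0279 = 0.8587.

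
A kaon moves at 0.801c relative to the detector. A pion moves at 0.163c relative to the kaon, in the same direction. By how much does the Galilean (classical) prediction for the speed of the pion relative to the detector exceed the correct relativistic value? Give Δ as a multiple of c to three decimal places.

Galilean: u_cl = 0.163 + 0.801 = 0.9640.
Relativistic: u_rel = (0.163 + 0.801) / (1 + 0.163·0.801) = 0.9640/1.1306 = 0.8527.
Δ = 0.9640 − 0.8527 = 0.1113.

Δ = 0.111c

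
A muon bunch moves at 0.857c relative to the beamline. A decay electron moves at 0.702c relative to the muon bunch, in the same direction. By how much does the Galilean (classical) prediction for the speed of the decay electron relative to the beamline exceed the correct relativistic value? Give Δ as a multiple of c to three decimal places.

Δ = 0.586c

Galilean: u_cl = 0.702 + 0.857 = 1.5590.
Relativistic: u_rel = (0.702 + 0.857) / (1 + 0.702·0.857) = 1.5590/1.6016 = 0.9734.
Δ = 1.5590 − 0.9734 = 0.5856.
(The classical prediction exceeds c; the relativistic result does not.)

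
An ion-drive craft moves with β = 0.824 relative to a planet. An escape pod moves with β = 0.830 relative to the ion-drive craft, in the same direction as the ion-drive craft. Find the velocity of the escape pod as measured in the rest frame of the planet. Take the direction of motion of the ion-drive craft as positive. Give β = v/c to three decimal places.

β = 0.982

With v = 0.824 and u' = 0.830 (in units of c),
u = (u' + v)/(1 + u'v/c²):
u = (0.830 + 0.824) / (1 + 0.830·0.824) = 1.6540/1.6839 = 0.9822
(Galilean addition would give +1.654c, exceeding c.)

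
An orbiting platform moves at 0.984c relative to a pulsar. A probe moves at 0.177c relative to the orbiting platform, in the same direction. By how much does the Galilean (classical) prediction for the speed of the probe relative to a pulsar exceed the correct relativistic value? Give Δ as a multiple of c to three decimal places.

Δ = 0.172c

Galilean: u_cl = 0.177 + 0.984 = 1.1610.
Relativistic: u_rel = (0.177 + 0.984) / (1 + 0.177·0.984) = 1.1610/1.1742 = 0.9888.
Δ = 1.1610 − 0.9888 = 0.1722.
(The classical prediction exceeds c; the relativistic result does not.)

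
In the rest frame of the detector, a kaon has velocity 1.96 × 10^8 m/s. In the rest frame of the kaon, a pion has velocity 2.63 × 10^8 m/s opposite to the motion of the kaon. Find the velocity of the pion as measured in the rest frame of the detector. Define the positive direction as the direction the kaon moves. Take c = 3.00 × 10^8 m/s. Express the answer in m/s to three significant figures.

-1.57 × 10^8 m/s

In units of c (dividing by 3.00 × 10^8 m/s): v = 0.653, u' = -0.877.
u = (u' + v)/(1 + u'v/c²):
u = (-0.877 + 0.653) / (1 + (-0.877)·0.653) = -0.2233/0.4272 = -0.5227
(Galilean addition would give -0.223c.)
Converting back: u = -0.5227 × 3.00 × 10^8 m/s.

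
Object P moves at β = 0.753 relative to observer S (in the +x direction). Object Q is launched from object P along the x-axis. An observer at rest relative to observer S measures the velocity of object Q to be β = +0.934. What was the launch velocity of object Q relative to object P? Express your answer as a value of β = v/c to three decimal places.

Invert the composition law: u' = (u − v)/(1 − uv/c²).
u' = (0.934 − 0.753) / (1 − (0.934)(0.753)) = 0.1810/0.2967 = 0.6100.

β = +0.610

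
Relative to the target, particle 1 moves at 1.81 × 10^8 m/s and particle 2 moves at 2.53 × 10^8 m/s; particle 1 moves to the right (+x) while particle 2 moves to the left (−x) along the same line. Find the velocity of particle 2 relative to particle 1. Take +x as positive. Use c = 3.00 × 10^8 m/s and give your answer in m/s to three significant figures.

β_A = 0.603, β_B = -0.843 (dividing each by c = 3.00 × 10^8 m/s).
Transform to A's frame with the inverse velocity-addition law: u' = (u − v)/(1 − uv/c²), taking u = β_B and v = β_A.
u' = (-0.843 − 0.603) / (1 − (0.603)(-0.843)) = -1.4467/1.5088 = -0.9588.
u' = -0.9588 × 3.00 × 10^8 m/s.

-2.88 × 10^8 m/s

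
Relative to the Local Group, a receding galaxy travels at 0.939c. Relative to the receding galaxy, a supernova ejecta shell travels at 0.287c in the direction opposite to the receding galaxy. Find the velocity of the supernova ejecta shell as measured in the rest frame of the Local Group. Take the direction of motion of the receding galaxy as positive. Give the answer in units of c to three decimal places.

+0.893c

With v = 0.939 and u' = -0.287 (in units of c),
u = (u' + v)/(1 + u'v/c²):
u = (-0.287 + 0.939) / (1 + (-0.287)·0.939) = 0.6520/0.7305 = 0.8925
(Galilean addition would give +0.652c.)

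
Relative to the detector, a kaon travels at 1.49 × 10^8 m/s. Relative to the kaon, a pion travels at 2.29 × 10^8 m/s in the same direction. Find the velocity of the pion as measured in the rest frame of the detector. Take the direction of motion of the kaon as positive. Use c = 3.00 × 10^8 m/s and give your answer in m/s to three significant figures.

In units of c (dividing by 3.00 × 10^8 m/s): v = 0.497, u' = 0.763.
u = (u' + v)/(1 + u'v/c²):
u = (0.763 + 0.497) / (1 + 0.763·0.497) = 1.2600/1.3791 = 0.9136
Converting back: u = 0.9136 × 3.00 × 10^8 m/s.

2.74 × 10^8 m/s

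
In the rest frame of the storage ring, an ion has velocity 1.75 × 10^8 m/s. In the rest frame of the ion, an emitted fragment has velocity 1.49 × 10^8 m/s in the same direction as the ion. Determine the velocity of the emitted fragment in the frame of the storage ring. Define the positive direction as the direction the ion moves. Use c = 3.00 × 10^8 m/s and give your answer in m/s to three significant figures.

2.51 × 10^8 m/s

In units of c (dividing by 3.00 × 10^8 m/s): v = 0.583, u' = 0.497.
u = (u' + v)/(1 + u'v/c²):
u = (0.497 + 0.583) / (1 + 0.497·0.583) = 1.0800/1.2897 = 0.8374
(Galilean addition would give +1.080c, exceeding c.)
Converting back: u = 0.8374 × 3.00 × 10^8 m/s.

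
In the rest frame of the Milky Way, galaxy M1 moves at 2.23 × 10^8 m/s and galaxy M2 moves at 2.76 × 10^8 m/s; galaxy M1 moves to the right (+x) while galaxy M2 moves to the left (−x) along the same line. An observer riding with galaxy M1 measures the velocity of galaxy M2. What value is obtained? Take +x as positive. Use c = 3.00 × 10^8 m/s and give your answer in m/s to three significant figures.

β_A = 0.743, β_B = -0.920 (dividing each by c = 3.00 × 10^8 m/s).
Transform to A's frame with the inverse velocity-addition law: u' = (u − v)/(1 − uv/c²), taking u = β_B and v = β_A.
u' = (-0.920 − 0.743) / (1 − (0.743)(-0.920)) = -1.6633/1.6839 = -0.9878.
u' = -0.9878 × 3.00 × 10^8 m/s.

-2.96 × 10^8 m/s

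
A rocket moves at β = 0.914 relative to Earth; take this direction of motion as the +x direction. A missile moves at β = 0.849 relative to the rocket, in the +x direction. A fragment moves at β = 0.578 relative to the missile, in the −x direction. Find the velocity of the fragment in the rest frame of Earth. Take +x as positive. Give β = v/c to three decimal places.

Apply u = (u' + v)/(1 + u'v/c²) successively, working outward toward Earth.
Start: velocity of the rocket relative to Earth = 0.9140c.
Compose with the missile (u' = 0.849 in the rocket frame): u_1 = (0.849 + 0.914) / (1 + 0.849·0.914) = 1.7630/1.7760 = 0.9927.
Compose with the fragment (u' = -0.578 in the missile frame): u_2 = (-0.578 + 0.993) / (1 + (-0.578)·0.993) = 0.4147/0.4262 = 0.9729.

β = +0.973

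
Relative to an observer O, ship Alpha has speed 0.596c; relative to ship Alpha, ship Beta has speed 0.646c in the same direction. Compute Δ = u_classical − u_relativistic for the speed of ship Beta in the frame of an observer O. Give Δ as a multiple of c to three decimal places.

Galilean: u_cl = 0.646 + 0.596 = 1.2420.
Relativistic: u_rel = (0.646 + 0.596) / (1 + 0.646·0.596) = 1.2420/1.3850 = 0.8967.
Δ = 1.2420 − 0.8967 = 0.3453.
(The classical prediction exceeds c; the relativistic result does not.)

Δ = 0.345c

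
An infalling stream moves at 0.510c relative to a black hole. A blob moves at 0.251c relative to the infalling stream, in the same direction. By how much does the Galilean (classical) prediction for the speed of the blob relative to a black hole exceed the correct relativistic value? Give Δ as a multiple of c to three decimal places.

Galilean: u_cl = 0.251 + 0.510 = 0.7610.
Relativistic: u_rel = (0.251 + 0.510) / (1 + 0.251·0.510) = 0.7610/1.1280 = 0.6746.
Δ = 0.7610 − 0.6746 = 0.0864.

Δ = 0.086c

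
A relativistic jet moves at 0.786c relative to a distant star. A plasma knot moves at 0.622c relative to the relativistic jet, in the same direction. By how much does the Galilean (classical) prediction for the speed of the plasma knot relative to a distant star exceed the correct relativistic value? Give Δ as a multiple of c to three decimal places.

Galilean: u_cl = 0.622 + 0.786 = 1.4080.
Relativistic: u_rel = (0.622 + 0.786) / (1 + 0.622·0.786) = 1.4080/1.4889 = 0.9457.
Δ = 1.4080 − 0.9457 = 0.4623.
(The classical prediction exceeds c; the relativistic result does not.)

Δ = 0.462c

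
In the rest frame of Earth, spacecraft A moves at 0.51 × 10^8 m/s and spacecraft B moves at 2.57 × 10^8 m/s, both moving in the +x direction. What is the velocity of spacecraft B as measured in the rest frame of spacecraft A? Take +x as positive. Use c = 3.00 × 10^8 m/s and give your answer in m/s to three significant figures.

β_A = 0.170, β_B = 0.857 (dividing each by c = 3.00 × 10^8 m/s).
Transform to A's frame with the inverse velocity-addition law: u' = (u − v)/(1 − uv/c²), taking u = β_B and v = β_A.
u' = (0.857 − 0.170) / (1 − (0.170)(0.857)) = 0.6867/0.8544 = 0.8037.
u' = 0.8037 × 3.00 × 10^8 m/s.

+2.41 × 10^8 m/s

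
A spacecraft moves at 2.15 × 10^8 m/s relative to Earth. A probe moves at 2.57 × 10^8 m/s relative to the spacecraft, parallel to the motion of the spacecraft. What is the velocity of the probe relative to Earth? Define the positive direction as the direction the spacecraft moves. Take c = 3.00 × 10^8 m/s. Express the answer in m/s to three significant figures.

2.92 × 10^8 m/s

In units of c (dividing by 3.00 × 10^8 m/s): v = 0.717, u' = 0.857.
u = (u' + v)/(1 + u'v/c²):
u = (0.857 + 0.717) / (1 + 0.857·0.717) = 1.5733/1.6139 = 0.9748
(Galilean addition would give +1.573c, exceeding c.)
Converting back: u = 0.9748 × 3.00 × 10^8 m/s.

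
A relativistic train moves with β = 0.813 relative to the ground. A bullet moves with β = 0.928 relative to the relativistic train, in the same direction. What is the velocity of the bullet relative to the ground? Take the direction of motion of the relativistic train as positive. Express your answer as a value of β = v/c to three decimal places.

With v = 0.813 and u' = 0.928 (in units of c),
u = (u' + v)/(1 + u'v/c²):
u = (0.928 + 0.813) / (1 + 0.928·0.813) = 1.7410/1.7545 = 0.9923

β = 0.992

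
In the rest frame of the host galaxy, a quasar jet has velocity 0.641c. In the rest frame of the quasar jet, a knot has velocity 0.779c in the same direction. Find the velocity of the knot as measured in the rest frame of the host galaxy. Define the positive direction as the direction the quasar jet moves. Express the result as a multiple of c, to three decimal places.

With v = 0.641 and u' = 0.779 (in units of c),
u = (u' + v)/(1 + u'v/c²):
u = (0.779 + 0.641) / (1 + 0.779·0.641) = 1.4200/1.4993 = 0.9471

0.947c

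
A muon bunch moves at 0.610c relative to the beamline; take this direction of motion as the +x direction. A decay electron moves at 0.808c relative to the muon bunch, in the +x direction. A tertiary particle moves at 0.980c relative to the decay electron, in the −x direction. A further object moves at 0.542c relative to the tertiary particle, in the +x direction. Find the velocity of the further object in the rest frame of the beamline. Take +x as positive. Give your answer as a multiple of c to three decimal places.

Apply u = (u' + v)/(1 + u'v/c²) successively, working outward toward the beamline.
Start: velocity of the muon bunch relative to the beamline = 0.6100c.
Compose with the decay electron (u' = 0.808 in the muon bunch frame): u_1 = (0.808 + 0.610) / (1 + 0.808·0.610) = 1.4180/1.4929 = 0.9498.
Compose with the tertiary particle (u' = -0.980 in the decay electron frame): u_2 = (-0.980 + 0.950) / (1 + (-0.980)·0.950) = -0.0302/0.0692 = -0.4361.
Compose with the further object (u' = 0.542 in the tertiary particle frame): u_3 = (0.542 + (-0.436)) / (1 + 0.542·(-0.436)) = 0.1059/0.7636 = 0.1387.

+0.139c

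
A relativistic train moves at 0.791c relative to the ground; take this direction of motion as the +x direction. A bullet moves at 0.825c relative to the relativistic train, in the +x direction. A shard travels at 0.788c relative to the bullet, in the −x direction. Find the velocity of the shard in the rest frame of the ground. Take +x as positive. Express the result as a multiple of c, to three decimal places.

Apply u = (u' + v)/(1 + u'v/c²) successively, working outward toward the ground.
Start: velocity of the relativistic train relative to the ground = 0.7910c.
Compose with the bullet (u' = 0.825 in the relativistic train frame): u_1 = (0.825 + 0.791) / (1 + 0.825·0.791) = 1.6160/1.6526 = 0.9779.
Compose with the shard (u' = -0.788 in the bullet frame): u_2 = (-0.788 + 0.978) / (1 + (-0.788)·0.978) = 0.1899/0.2294 = 0.8275.

+0.828c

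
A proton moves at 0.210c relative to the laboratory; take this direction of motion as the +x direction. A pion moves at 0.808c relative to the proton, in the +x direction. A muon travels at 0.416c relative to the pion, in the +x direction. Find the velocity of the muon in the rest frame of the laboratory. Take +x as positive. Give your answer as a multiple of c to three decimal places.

0.944c

Apply u = (u' + v)/(1 + u'v/c²) successively, working outward toward the laboratory.
Start: velocity of the proton relative to the laboratory = 0.2100c.
Compose with the pion (u' = 0.808 in the proton frame): u_1 = (0.808 + 0.210) / (1 + 0.808·0.210) = 1.0180/1.1697 = 0.8703.
Compose with the muon (u' = 0.416 in the pion frame): u_2 = (0.416 + 0.870) / (1 + 0.416·0.870) = 1.2863/1.3621 = 0.9444.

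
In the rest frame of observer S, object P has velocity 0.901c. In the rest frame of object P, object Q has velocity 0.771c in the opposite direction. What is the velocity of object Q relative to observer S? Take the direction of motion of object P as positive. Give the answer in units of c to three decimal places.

+0.426c

With v = 0.901 and u' = -0.771 (in units of c),
u = (u' + v)/(1 + u'v/c²):
u = (-0.771 + 0.901) / (1 + (-0.771)·0.901) = 0.1300/0.3053 = 0.4258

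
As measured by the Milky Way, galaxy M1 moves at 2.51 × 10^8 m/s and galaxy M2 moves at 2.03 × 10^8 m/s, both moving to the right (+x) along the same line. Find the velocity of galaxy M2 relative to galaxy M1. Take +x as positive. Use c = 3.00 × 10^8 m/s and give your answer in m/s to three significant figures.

-1.11 × 10^8 m/s

β_A = 0.837, β_B = 0.677 (dividing each by c = 3.00 × 10^8 m/s).
Transform to A's frame with the inverse velocity-addition law: u' = (u − v)/(1 − uv/c²), taking u = β_B and v = β_A.
u' = (0.677 − 0.837) / (1 − (0.837)(0.677)) = -0.1600/0.4339 = -0.3688.
u' = -0.3688 × 3.00 × 10^8 m/s.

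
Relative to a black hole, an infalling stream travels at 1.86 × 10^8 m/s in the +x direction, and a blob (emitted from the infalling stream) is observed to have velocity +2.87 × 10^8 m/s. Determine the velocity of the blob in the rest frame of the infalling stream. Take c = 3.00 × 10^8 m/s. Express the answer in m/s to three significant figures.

v = 0.620c, u = 0.957c.
Invert the composition law: u' = (u − v)/(1 − uv/c²).
u' = (0.957 − 0.620) / (1 − (0.957)(0.620)) = 0.3367/0.4069 = 0.8275.
u' = 0.8275 × 3.00 × 10^8 m/s.

+2.48 × 10^8 m/s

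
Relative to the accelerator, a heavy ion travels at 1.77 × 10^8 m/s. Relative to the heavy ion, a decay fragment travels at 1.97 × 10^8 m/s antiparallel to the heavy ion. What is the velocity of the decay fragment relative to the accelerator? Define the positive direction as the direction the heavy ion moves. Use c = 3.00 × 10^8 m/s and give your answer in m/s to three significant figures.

In units of c (dividing by 3.00 × 10^8 m/s): v = 0.590, u' = -0.657.
u = (u' + v)/(1 + u'v/c²):
u = (-0.657 + 0.590) / (1 + (-0.657)·0.590) = -0.0667/0.6126 = -0.1088
Converting back: u = -0.1088 × 3.00 × 10^8 m/s.

-3.26 × 10^7 m/s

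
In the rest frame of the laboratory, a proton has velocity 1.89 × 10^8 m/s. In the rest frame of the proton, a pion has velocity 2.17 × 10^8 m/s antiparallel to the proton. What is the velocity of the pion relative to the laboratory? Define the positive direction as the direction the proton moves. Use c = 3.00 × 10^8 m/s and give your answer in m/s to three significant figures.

In units of c (dividing by 3.00 × 10^8 m/s): v = 0.630, u' = -0.723.
u = (u' + v)/(1 + u'v/c²):
u = (-0.723 + 0.630) / (1 + (-0.723)·0.630) = -0.0933/0.5443 = -0.1715
Converting back: u = -0.1715 × 3.00 × 10^8 m/s.

-5.14 × 10^7 m/s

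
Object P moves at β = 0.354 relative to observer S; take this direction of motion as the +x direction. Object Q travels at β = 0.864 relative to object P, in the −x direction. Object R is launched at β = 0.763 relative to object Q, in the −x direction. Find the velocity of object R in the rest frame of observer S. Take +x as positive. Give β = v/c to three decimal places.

Apply u = (u' + v)/(1 + u'v/c²) successively, working outward toward observer S.
Start: velocity of object P relative to observer S = 0.3540c.
Compose with object Q (u' = -0.864 in object P frame): u_1 = (-0.864 + 0.354) / (1 + (-0.864)·0.354) = -0.5100/0.6941 = -0.7347.
Compose with object R (u' = -0.763 in object Q frame): u_2 = (-0.763 + (-0.735)) / (1 + (-0.763)·(-0.735)) = -1.4977/1.5606 = -0.9597.

β = -0.960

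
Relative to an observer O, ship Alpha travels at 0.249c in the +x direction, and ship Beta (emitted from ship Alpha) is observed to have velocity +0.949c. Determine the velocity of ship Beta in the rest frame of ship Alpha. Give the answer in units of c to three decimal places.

Invert the composition law: u' = (u − v)/(1 − uv/c²).
u' = (0.949 − 0.249) / (1 − (0.949)(0.249)) = 0.7000/0.7637 = 0.9166.

+0.917c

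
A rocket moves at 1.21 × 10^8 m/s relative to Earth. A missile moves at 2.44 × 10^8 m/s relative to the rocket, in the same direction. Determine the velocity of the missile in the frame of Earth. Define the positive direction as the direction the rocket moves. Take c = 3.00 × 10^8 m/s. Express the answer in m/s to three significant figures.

In units of c (dividing by 3.00 × 10^8 m/s): v = 0.403, u' = 0.813.
u = (u' + v)/(1 + u'v/c²):
u = (0.813 + 0.403) / (1 + 0.813·0.403) = 1.2167/1.3280 = 0.9161
(Galilean addition would give +1.217c, exceeding c.)
Converting back: u = 0.9161 × 3.00 × 10^8 m/s.

2.75 × 10^8 m/s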